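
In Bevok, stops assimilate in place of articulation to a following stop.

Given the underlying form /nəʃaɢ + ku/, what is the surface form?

[nəʃagku]

/ɢ/ is a voiced uvular stop. The following trigger /k/ is velar, so /ɢ/ must become velar as well.
A voiced velar stop is [g], so the surface segment is [g].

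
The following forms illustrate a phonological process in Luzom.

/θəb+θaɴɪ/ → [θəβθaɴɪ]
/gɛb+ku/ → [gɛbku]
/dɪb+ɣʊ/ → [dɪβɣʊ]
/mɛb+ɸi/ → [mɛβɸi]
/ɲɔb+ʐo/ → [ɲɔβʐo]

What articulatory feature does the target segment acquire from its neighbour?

manner

Comparing underlying and surface forms, /b/ → [β] is the alternation; the neighbouring /θ/ is constant.
/b/ is a stop while /θ/ is a fricative; the output [β] is a fricative, matching the trigger — so the feature that spreads is manner.
The other alternating forms pattern the same way: /b/ → [β] before /ɣ/ (stop → fricative, matching a fricative); /b/ → [β] before /ɸ/ (stop → fricative, matching a fricative); /b/ → [β] before /ʐ/ (stop → fricative, matching a fricative) — only manner changes, and always toward the following segment.
No alternation appears in [gɛbku]: there the adjacent consonants already agree in manner (/b/ and /k/ are both stops), so this form is consistent with the same rule.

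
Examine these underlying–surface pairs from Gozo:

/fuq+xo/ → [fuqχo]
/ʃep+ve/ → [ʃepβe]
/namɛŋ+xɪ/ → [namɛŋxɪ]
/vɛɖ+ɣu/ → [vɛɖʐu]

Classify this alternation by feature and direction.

Comparing underlying and surface forms, /x/ → [χ] is the alternation; the neighbouring /q/ is constant.
/x/ is velar while /q/ is uvular; the output [χ] is uvular, matching the trigger — so the feature that spreads is place.
Manner and voice are unchanged, so the assimilation is partial, not total.
Checking the remaining alternations: /v/ → [β] after /p/ (labiodental → bilabial, matching bilabial); /ɣ/ → [ʐ] after /ɖ/ (velar → retroflex, matching retroflex) — only place changes, and always toward the preceding segment.
Nothing changes in [namɛŋxɪ]: there the adjacent consonants already agree in place (/x/ and /ŋ/ are both velar), so this form is consistent with the same rule.
The trigger is the preceding segment, so the direction is progressive (perseverative).

progressive place assimilation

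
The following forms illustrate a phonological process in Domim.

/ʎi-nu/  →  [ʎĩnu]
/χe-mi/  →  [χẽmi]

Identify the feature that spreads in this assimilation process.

nasality

The vowel /i/ surfaces as nasalised [ĩ] next to the following nasal /n/ — it has acquired the [+nasal] feature of its neighbour.
Likewise in the remaining data: /e/ → [ẽ] before /m/ — each time a vowel is nasalised next to a following nasal.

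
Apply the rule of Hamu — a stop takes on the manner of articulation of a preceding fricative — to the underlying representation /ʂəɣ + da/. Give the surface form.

[ʂəɣza]

/d/ is a voiced alveolar stop. The preceding trigger /ɣ/ is a fricative, so /d/ must become a fricative as well.
The voiced alveolar fricative is [z], so /d/ → [z].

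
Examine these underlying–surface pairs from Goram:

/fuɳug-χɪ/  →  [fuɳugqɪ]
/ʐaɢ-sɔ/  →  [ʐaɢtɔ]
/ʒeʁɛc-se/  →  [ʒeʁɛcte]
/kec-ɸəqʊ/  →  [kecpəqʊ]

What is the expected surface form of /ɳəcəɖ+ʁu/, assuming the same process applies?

[ɳəcəɖɢu]

The data show progressive manner assimilation: /χ/ → [q] after /g/; /s/ → [t] after /ɢ/; /s/ → [t] after /c/; /ɸ/ → [p] after /c/. In each pair only manner changes, matching the preceding consonant, while place and voice stay constant.
The rule targets /ʁ/ (voiced uvular fricative), which sits after the trigger /ɖ/ (stop).
Changing only its manner to stop gives [ɢ] — the voiced uvular stop.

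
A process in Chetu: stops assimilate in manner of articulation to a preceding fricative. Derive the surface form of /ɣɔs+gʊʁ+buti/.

The rule targets /g/ (voiced velar stop), which sits after the trigger /s/ (fricative).
A voiced velar fricative is [ɣ], so the surface segment is [ɣ].
At the second juncture, /b/ likewise becomes [β] adjacent to /ʁ/.

[ɣɔsɣʊʁβuti]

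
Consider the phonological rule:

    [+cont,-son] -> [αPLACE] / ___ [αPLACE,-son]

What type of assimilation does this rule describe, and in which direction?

regressive place assimilation

The rule copies the place features (abbreviated [PLACE]) from the environment onto the target, so the assimilating feature is place.
The conditioning segment sits to the right of the focus bar, meaning the trigger follows the segment that changes — regressive assimilation.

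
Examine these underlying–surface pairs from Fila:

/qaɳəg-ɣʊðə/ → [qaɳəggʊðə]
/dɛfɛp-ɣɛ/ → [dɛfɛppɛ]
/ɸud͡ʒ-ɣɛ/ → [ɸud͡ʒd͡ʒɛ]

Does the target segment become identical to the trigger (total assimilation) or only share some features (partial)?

total assimilation

Comparing underlying and surface forms, /ɣ/ → [p] is the alternation; the neighbouring /p/ is constant.
The output [p] is identical to the trigger /p/ — every feature (place, manner, voicing) has been copied — so this is total assimilation.
The remaining alternations confirm this: /ɣ/ → [g] after /g/; /ɣ/ → [d͡ʒ] after /d͡ʒ/ — in each case the output is a copy of the preceding consonant.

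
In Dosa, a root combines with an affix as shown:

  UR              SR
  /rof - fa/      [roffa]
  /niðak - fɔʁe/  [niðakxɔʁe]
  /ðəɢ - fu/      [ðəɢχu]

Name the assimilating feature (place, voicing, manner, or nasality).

Comparing underlying and surface forms, /f/ → [x] is the alternation; the neighbouring /k/ is constant.
/f/ is labiodental while /k/ is velar; the output [x] is velar, matching the trigger — so the feature that spreads is place.
Checking the remaining alternation: /f/ → [χ] after /ɢ/ (labiodental → uvular, matching uvular) — only place changes, and always toward the preceding segment.
Nothing changes in [roffa]: there the adjacent consonants already agree in place (/f/ and /f/ are both labiodental), so this form is consistent with the same rule.

place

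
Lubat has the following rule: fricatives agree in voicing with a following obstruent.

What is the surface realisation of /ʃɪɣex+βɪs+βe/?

[ʃɪɣeɣβɪzβe]

The rule targets /x/ (voiceless velar fricative), which sits before the trigger /β/ (voiced).
The voiced velar fricative is [ɣ], so /x/ → [ɣ].
The same rule applies at the second boundary: /s/ → [z] next to /β/.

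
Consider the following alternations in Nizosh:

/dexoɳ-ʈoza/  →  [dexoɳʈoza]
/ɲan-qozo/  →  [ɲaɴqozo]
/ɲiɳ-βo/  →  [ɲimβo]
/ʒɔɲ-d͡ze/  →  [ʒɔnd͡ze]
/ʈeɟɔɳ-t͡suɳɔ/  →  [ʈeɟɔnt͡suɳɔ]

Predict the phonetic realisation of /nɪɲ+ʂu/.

[nɪɳʂu]

The data show regressive place assimilation: /n/ → [ɴ] before /q/; /ɳ/ → [m] before /β/; /ɲ/ → [n] before /d͡z/; /ɳ/ → [n] before /t͡s/. In each pair only place changes, matching the following consonant, while manner and voice stay constant.
No alternation appears in [dexoɳʈoza]: there the adjacent consonants already agree in place (/ɳ/ and /ʈ/ are both retroflex), so this form is consistent with the same rule.
/ɲ/ is a voiced palatal nasal. The following trigger /ʂ/ is retroflex, so /ɲ/ must become retroflex as well.
A voiced retroflex nasal is [ɳ], so the surface segment is [ɳ].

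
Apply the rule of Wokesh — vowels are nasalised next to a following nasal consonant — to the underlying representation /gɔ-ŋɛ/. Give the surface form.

/ɔ/ sits next to the nasal /ŋ/ and is therefore nasalised to [ɔ̃].

[gɔ̃ŋɛ]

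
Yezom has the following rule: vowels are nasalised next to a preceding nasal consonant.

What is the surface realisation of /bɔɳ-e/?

[bɔɳẽ]

/e/ sits next to the nasal /ɳ/ and is therefore nasalised to [ẽ].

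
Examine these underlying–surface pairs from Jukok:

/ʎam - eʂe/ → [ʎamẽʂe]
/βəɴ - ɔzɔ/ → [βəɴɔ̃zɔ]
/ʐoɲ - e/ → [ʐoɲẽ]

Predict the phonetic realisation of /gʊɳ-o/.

[gʊɳõ]

The data show progressive nasality assimilation (vowel nasalisation): /e/ → [ẽ] after /m/; /ɔ/ → [ɔ̃] after /ɴ/; /e/ → [ẽ] after /ɲ/ — a vowel is nasalised by an immediately preceding nasal consonant.
/o/ sits next to the nasal /ɳ/ and is therefore nasalised to [õ].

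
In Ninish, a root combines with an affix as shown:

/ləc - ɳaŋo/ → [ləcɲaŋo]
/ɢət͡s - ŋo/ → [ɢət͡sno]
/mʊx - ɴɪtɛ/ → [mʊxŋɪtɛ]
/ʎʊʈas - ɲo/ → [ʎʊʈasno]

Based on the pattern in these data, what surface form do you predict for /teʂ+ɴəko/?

[teʂɳəko]

The data show progressive place assimilation: /ɳ/ → [ɲ] after /c/; /ŋ/ → [n] after /t͡s/; /ɴ/ → [ŋ] after /x/; /ɲ/ → [n] after /s/. In each pair only place changes, matching the preceding consonant, while manner and voice stay constant.
/ɴ/ is a voiced uvular nasal. The preceding trigger /ʂ/ is retroflex, so /ɴ/ must become retroflex as well.
Changing only its place to retroflex gives [ɳ] — the voiced retroflex nasal.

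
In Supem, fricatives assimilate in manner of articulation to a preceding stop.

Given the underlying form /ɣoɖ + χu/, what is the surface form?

The rule targets /χ/ (voiceless uvular fricative), which sits after the trigger /ɖ/ (stop).
The voiceless uvular stop is [q], so /χ/ → [q].

[ɣoɖqu]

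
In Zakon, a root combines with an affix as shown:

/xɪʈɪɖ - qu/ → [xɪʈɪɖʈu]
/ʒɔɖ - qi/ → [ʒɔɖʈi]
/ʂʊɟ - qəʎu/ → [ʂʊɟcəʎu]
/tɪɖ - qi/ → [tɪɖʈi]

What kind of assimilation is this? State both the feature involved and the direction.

progressive place assimilation

Comparing underlying and surface forms, /q/ → [ʈ] is the alternation; the neighbouring /ɖ/ is constant.
The change uvular → retroflex matches the place of the preceding /ɖ/, identifying this as place assimilation.
Manner and voice are unchanged, so the assimilation is partial, not total.
Checking the remaining alternation: /q/ → [c] after /ɟ/ (uvular → palatal, matching palatal) — only place changes, and always toward the preceding segment.
The trigger is the preceding segment, so the direction is progressive (perseverative).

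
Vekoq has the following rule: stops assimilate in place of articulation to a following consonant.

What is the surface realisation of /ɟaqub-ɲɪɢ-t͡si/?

/b/ is a voiced bilabial stop. The following trigger /ɲ/ is palatal, so /b/ must become palatal as well.
Changing only its place to palatal gives [ɟ] — the voiced palatal stop.
At the second juncture, /ɢ/ likewise becomes [d] adjacent to /t͡s/.

[ɟaquɟɲɪdt͡si]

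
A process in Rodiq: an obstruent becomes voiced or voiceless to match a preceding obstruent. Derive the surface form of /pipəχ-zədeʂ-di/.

[pipəχsədeʂti]

The rule targets /z/ (voiced alveolar fricative), which sits after the trigger /χ/ (voiceless).
Changing only its voicing to voiceless gives [s] — the voiceless alveolar fricative.
At the second juncture, /d/ likewise becomes [t] adjacent to /ʂ/.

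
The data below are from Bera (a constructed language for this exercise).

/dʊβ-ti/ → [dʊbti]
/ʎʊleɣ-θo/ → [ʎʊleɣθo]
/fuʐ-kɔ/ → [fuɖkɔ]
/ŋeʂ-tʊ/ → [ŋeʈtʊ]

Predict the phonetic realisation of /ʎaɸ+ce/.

[ʎapce]

The data show regressive manner assimilation: /β/ → [b] before /t/; /ʐ/ → [ɖ] before /k/; /ʂ/ → [ʈ] before /t/. In each pair only manner changes, matching the following consonant, while place and voice stay constant.
No alternation appears in [ʎʊleɣθo]: there the adjacent consonants already agree in manner (/ɣ/ and /θ/ are both fricatives), so this form is consistent with the same rule.
/ɸ/ is a voiceless bilabial fricative. The following trigger /c/ is a stop, so /ɸ/ must become a stop as well.
A voiceless bilabial stop is [p], so the surface segment is [p].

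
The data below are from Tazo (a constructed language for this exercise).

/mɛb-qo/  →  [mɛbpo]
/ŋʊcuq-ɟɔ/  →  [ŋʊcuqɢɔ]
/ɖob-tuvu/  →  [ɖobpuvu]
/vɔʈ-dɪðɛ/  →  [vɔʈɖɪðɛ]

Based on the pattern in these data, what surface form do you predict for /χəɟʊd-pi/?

The data show progressive place assimilation: /q/ → [p] after /b/; /ɟ/ → [ɢ] after /q/; /t/ → [p] after /b/; /d/ → [ɖ] after /ʈ/. In each pair only place changes, matching the preceding consonant, while manner and voice stay constant.
/p/ is a voiceless bilabial stop. The preceding trigger /d/ is alveolar, so /p/ must become alveolar as well.
The voiceless alveolar stop is [t], so /p/ → [t].

[χəɟʊdti]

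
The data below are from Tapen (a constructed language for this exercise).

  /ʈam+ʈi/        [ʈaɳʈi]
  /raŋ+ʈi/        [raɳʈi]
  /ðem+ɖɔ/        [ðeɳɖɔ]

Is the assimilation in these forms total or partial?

partial assimilation

Underlying /m/ is realised as [ɳ] next to /ʈ/; /ʈ/ itself does not change.
The change bilabial → retroflex matches the place of the following /ʈ/, identifying this as place assimilation.
Manner and voice are unchanged, so the assimilation is partial, not total.
The other alternating forms pattern the same way: /ŋ/ → [ɳ] before /ʈ/ (velar → retroflex, matching retroflex); /m/ → [ɳ] before /ɖ/ (bilabial → retroflex, matching retroflex) — only place changes, and always toward the following segment.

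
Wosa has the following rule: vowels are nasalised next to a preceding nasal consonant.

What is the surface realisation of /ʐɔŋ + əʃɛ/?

The vowel /ə/ is adjacent to the preceding nasal /ŋ/, so it acquires [+nasal] and surfaces as [ə̃].

[ʐɔŋə̃ʃɛ]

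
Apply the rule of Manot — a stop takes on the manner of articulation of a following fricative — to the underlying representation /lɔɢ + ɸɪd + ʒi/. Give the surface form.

/ɢ/ is a voiced uvular stop. The following trigger /ɸ/ is a fricative, so /ɢ/ must become a fricative as well.
A voiced uvular fricative is [ʁ], so the surface segment is [ʁ].
At the second juncture, /d/ likewise becomes [z] adjacent to /ʒ/.

[lɔʁɸɪzʒi]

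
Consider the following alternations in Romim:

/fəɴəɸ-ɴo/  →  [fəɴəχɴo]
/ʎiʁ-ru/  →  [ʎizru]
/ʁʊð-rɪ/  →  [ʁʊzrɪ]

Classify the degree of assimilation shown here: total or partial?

partial assimilation

The segment that alternates is /ɸ/, which surfaces as [χ] when adjacent to /ɴ/.
The change bilabial → uvular matches the place of the following /ɴ/, identifying this as place assimilation.
Manner and voice are unchanged, so the assimilation is partial, not total.
Checking the remaining alternations: /ʁ/ → [z] before /r/ (uvular → alveolar, matching alveolar); /ð/ → [z] before /r/ (dental → alveolar, matching alveolar) — only place changes, and always toward the following segment.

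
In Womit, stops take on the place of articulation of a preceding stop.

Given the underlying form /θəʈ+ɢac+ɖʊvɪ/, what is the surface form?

[θəʈɖacɟʊvɪ]

The rule targets /ɢ/ (voiced uvular stop), which sits after the trigger /ʈ/ (retroflex).
A voiced retroflex stop is [ɖ], so the surface segment is [ɖ].
At the second juncture, /ɖ/ likewise becomes [ɟ] adjacent to /c/.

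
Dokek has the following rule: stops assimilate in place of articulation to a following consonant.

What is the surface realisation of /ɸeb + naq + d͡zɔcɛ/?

[ɸednatd͡zɔcɛ]

/b/ is a voiced bilabial stop. The following trigger /n/ is alveolar, so /b/ must become alveolar as well.
The voiced alveolar stop is [d], so /b/ → [d].
At the second juncture, /q/ likewise becomes [t] adjacent to /d͡z/.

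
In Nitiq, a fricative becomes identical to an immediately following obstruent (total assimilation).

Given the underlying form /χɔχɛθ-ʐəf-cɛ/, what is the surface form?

/θ/ is the segment targeted by the rule; it sits immediately before /ʐ/, so it assimilates completely and surfaces as [ʐ].
The same rule applies at the second boundary: /f/ → [c] next to /c/.

[χɔχɛʐʐəccɛ]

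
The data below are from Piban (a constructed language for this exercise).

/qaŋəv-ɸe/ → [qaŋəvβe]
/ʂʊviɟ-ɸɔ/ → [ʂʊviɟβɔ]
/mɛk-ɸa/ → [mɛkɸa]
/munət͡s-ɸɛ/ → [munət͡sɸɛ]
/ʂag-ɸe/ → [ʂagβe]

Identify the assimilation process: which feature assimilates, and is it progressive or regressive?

Comparing underlying and surface forms, /ɸ/ → [β] is the alternation; the neighbouring /v/ is constant.
/ɸ/ is voiceless while /v/ is voiced; the output [β] is voiced, matching the trigger — so the feature that spreads is voicing.
Place and manner are unchanged, so the assimilation is partial, not total.
The other alternating forms pattern the same way: /ɸ/ → [β] after /ɟ/ (voiceless → voiced, matching voiced); /ɸ/ → [β] after /g/ (voiceless → voiced, matching voiced) — only voicing changes, and always toward the preceding segment.
Nothing changes in [mɛkɸa], [munət͡sɸɛ]: there the adjacent consonants already agree in voicing (/ɸ/ and /k/ are both voiceless; /ɸ/ and /t͡s/ are both voiceless), so these forms are consistent with the same rule.
Since the segment that changes follows the conditioning segment, the assimilation is progressive.

progressive voicing assimilation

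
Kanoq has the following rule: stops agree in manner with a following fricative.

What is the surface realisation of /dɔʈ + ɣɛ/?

The rule targets /ʈ/ (voiceless retroflex stop), which sits before the trigger /ɣ/ (fricative).
Changing only its manner to fricative gives [ʂ] — the voiceless retroflex fricative.

[dɔʂɣɛ]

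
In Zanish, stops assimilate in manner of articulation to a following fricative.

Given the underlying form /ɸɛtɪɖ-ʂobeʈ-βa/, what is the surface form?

[ɸɛtɪʐʂobeʂβa]

The rule targets /ɖ/ (voiced retroflex stop), which sits before the trigger /ʂ/ (fricative).
Changing only its manner to fricative gives [ʐ] — the voiced retroflex fricative.
At the second juncture, /ʈ/ likewise becomes [ʂ] adjacent to /β/.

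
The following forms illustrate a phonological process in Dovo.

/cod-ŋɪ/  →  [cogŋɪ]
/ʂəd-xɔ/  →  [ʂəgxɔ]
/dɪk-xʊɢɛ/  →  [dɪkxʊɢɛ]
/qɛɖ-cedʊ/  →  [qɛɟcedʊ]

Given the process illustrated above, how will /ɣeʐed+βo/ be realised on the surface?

The data show regressive place assimilation: /d/ → [g] before /ŋ/; /d/ → [g] before /x/; /ɖ/ → [ɟ] before /c/. In each pair only place changes, matching the following consonant, while manner and voice stay constant.
No alternation appears in [dɪkxʊɢɛ]: there the adjacent consonants already agree in place (/k/ and /x/ are both velar), so this form is consistent with the same rule.
The rule targets /d/ (voiced alveolar stop), which sits before the trigger /β/ (bilabial).
The voiced bilabial stop is [b], so /d/ → [b].

[ɣeʐebβo]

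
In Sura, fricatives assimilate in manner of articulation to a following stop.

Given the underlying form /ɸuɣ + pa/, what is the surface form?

/ɣ/ is a voiced velar fricative. The following trigger /p/ is a stop, so /ɣ/ must become a stop as well.
The voiced velar stop is [g], so /ɣ/ → [g].

[ɸugpa]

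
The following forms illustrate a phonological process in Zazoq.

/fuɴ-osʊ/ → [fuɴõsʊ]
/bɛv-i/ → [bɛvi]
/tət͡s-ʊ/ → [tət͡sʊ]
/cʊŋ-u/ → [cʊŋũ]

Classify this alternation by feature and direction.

The vowel /o/ surfaces as nasalised [õ] next to the preceding nasal /ɴ/ — it has acquired the [+nasal] feature of its neighbour.
The other form shows the same pattern: /u/ → [ũ] after /ŋ/ — each time a vowel is nasalised next to a preceding nasal.
No change occurs in [bɛvi], [tət͡sʊ] because the vowel at the boundary is adjacent to an oral consonant, not a nasal (/i/ next to /v/; /ʊ/ next to /t͡s/).
Because the conditioning nasal is to the left of the vowel that changes, the process is progressive (perseverative).

progressive nasality assimilation (vowel nasalisation)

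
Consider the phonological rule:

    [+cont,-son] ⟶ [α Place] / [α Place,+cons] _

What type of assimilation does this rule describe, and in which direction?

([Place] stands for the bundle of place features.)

progressive place assimilation

The rule copies the place features (abbreviated [Place]) from the environment onto the target, so the assimilating feature is place.
Since the environment is written before the underscore, the trigger precedes the target; the direction is progressive.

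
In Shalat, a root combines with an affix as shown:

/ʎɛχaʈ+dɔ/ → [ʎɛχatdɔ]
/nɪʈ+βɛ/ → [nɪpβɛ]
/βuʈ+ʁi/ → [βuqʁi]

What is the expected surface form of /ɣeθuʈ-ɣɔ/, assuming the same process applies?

[ɣeθukɣɔ]

The data show regressive place assimilation: /ʈ/ → [t] before /d/; /ʈ/ → [p] before /β/; /ʈ/ → [q] before /ʁ/. In each pair only place changes, matching the following consonant, while manner and voice stay constant.
The rule targets /ʈ/ (voiceless retroflex stop), which sits before the trigger /ɣ/ (velar).
The voiceless velar stop is [k], so /ʈ/ → [k].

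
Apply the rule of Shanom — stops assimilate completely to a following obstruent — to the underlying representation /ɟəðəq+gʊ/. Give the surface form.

/q/ is the segment targeted by the rule; it sits immediately before /g/, so it assimilates completely and surfaces as [g].

[ɟəðəggʊ]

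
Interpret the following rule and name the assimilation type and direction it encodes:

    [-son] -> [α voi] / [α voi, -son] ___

The shared variable α links the value of [voi] on the target to the same value on the neighbouring segment, so voicing is the feature that assimilates.
Since the environment is written before the underscore, the trigger precedes the target; the direction is progressive.

progressive voicing assimilation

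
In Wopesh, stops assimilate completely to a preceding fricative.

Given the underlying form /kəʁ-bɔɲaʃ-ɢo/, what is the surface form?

[kəʁʁɔɲaʃʃo]

/b/ is the segment targeted by the rule; it sits immediately after /ʁ/, so it assimilates completely and surfaces as [ʁ].
At the second juncture, /ɢ/ likewise becomes [ʃ] adjacent to /ʃ/.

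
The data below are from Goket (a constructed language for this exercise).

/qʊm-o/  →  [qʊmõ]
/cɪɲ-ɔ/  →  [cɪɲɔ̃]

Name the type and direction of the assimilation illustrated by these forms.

progressive nasality assimilation (vowel nasalisation)

The vowel /o/ surfaces as nasalised [õ] next to the preceding nasal /m/ — it has acquired the [+nasal] feature of its neighbour.
The other form shows the same pattern: /ɔ/ → [ɔ̃] after /ɲ/ — each time a vowel is nasalised next to a preceding nasal.
Because the conditioning nasal is to the left of the vowel that changes, the process is progressive (perseverative).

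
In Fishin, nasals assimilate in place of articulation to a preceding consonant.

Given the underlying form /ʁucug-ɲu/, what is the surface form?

/ɲ/ is a voiced palatal nasal. The preceding trigger /g/ is velar, so /ɲ/ must become velar as well.
A voiced velar nasal is [ŋ], so the surface segment is [ŋ].

[ʁucugŋu]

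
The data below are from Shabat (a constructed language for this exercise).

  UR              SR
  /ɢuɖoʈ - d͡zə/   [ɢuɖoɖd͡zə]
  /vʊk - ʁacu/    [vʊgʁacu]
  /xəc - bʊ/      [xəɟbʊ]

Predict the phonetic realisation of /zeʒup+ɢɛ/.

[zeʒubɢɛ]

The data show regressive voicing assimilation: /ʈ/ → [ɖ] before /d͡z/; /k/ → [g] before /ʁ/; /c/ → [ɟ] before /b/. In each pair only voicing changes, matching the following consonant, while place and manner stay constant.
/p/ is a voiceless bilabial stop. The following trigger /ɢ/ is voiced, so /p/ must become voiced as well.
Changing only its voicing to voiced gives [b] — the voiced bilabial stop.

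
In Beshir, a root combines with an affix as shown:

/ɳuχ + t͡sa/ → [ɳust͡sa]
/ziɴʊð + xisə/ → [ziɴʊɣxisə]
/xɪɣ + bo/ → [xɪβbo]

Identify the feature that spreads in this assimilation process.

Comparing underlying and surface forms, /χ/ → [s] is the alternation; the neighbouring /t͡s/ is constant.
The change uvular → alveolar matches the place of the following /t͡s/, identifying this as place assimilation.
Checking the remaining alternations: /ð/ → [ɣ] before /x/ (dental → velar, matching velar); /ɣ/ → [β] before /b/ (velar → bilabial, matching bilabial) — only place changes, and always toward the following segment.

place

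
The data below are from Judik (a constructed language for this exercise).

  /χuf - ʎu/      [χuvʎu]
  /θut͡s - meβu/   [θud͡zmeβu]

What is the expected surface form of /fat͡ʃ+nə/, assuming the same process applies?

[fad͡ʒnə]

The data show regressive voicing assimilation: /f/ → [v] before /ʎ/; /t͡s/ → [d͡z] before /m/. In each pair only voicing changes, matching the following consonant, while place and manner stay constant.
The rule targets /t͡ʃ/ (voiceless postalveolar affricate), which sits before the trigger /n/ (voiced).
Changing only its voicing to voiced gives [d͡ʒ] — the voiced postalveolar affricate.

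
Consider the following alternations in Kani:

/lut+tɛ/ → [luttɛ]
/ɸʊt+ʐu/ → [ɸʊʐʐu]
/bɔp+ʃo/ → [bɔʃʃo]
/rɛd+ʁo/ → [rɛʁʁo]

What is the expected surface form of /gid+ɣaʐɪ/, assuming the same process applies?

[giɣɣaʐɪ]

The data show regressive total assimilation (/t/ → [ʐ] before /ʐ/; /p/ → [ʃ] before /ʃ/; /d/ → [ʁ] before /ʁ/): in every case the target segment becomes identical to its following neighbour, copying more than a single feature.
In [luttɛ] the two consonants at the boundary are already identical (/t/ + /t/), so the rule applies vacuously and nothing changes.
/d/ is the segment targeted by the rule; it sits immediately before /ɣ/, so it assimilates completely and surfaces as [ɣ].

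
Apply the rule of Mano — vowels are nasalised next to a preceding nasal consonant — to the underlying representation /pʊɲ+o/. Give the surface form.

[pʊɲõ]

The vowel /o/ is adjacent to the preceding nasal /ɲ/, so it acquires [+nasal] and surfaces as [õ].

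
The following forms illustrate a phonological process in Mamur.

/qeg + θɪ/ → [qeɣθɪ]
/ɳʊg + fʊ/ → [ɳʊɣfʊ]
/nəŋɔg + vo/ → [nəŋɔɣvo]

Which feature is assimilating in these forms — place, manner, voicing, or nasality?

The segment that alternates is /g/, which surfaces as [ɣ] when adjacent to /θ/.
The change stop → fricative matches the manner of the following /θ/, identifying this as manner assimilation.
Checking the remaining alternations: /g/ → [ɣ] before /f/ (stop → fricative, matching a fricative); /g/ → [ɣ] before /v/ (stop → fricative, matching a fricative) — only manner changes, and always toward the following segment.

manner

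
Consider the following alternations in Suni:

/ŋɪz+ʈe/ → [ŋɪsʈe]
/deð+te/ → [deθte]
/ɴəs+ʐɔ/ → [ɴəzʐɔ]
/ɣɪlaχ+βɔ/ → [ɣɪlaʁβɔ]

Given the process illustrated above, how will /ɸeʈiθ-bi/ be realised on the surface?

The data show regressive voicing assimilation: /z/ → [s] before /ʈ/; /ð/ → [θ] before /t/; /s/ → [z] before /ʐ/; /χ/ → [ʁ] before /β/. In each pair only voicing changes, matching the following consonant, while place and manner stay constant.
The rule targets /θ/ (voiceless dental fricative), which sits before the trigger /b/ (voiced).
A voiced dental fricative is [ð], so the surface segment is [ð].

[ɸeʈiðbi]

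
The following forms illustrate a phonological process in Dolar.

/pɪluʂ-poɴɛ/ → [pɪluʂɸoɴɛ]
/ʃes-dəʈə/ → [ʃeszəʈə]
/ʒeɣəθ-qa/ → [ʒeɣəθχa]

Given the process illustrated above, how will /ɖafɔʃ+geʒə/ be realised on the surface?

[ɖafɔʃɣeʒə]

The data show progressive manner assimilation: /p/ → [ɸ] after /ʂ/; /d/ → [z] after /s/; /q/ → [χ] after /θ/. In each pair only manner changes, matching the preceding consonant, while place and voice stay constant.
/g/ is a voiced velar stop. The preceding trigger /ʃ/ is a fricative, so /g/ must become a fricative as well.
Changing only its manner to fricative gives [ɣ] — the voiced velar fricative.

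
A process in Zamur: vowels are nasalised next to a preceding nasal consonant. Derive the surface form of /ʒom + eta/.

[ʒomẽta]

/e/ sits next to the nasal /m/ and is therefore nasalised to [ẽ].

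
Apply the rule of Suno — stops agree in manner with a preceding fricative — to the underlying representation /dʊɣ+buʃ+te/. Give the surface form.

[dʊɣβuʃse]

The rule targets /b/ (voiced bilabial stop), which sits after the trigger /ɣ/ (fricative).
Changing only its manner to fricative gives [β] — the voiced bilabial fricative.
At the second juncture, /t/ likewise becomes [s] adjacent to /ʃ/.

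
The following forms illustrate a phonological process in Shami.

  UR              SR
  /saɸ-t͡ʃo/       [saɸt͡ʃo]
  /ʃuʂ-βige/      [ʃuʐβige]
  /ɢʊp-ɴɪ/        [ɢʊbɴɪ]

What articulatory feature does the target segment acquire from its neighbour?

Comparing underlying and surface forms, /ʂ/ → [ʐ] is the alternation; the neighbouring /β/ is constant.
The change voiceless → voiced matches the voicing of the following /β/, identifying this as voicing assimilation.
Checking the remaining alternation: /p/ → [b] before /ɴ/ (voiceless → voiced, matching voiced) — only voicing changes, and always toward the following segment.
No alternation appears in [saɸt͡ʃo]: there the adjacent consonants already agree in voicing (/ɸ/ and /t͡ʃ/ are both voiceless), so this form is consistent with the same rule.

voicing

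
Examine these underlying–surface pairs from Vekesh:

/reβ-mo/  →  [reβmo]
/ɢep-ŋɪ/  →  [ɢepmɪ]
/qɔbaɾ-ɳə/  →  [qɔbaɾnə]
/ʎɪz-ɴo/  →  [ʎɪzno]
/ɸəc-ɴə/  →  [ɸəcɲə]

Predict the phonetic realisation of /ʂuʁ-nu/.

[ʂuʁɴu]

The data show progressive place assimilation: /ŋ/ → [m] after /p/; /ɳ/ → [n] after /ɾ/; /ɴ/ → [n] after /z/; /ɴ/ → [ɲ] after /c/. In each pair only place changes, matching the preceding consonant, while manner and voice stay constant.
Nothing changes in [reβmo]: there the adjacent consonants already agree in place (/m/ and /β/ are both bilabial), so this form is consistent with the same rule.
The rule targets /n/ (voiced alveolar nasal), which sits after the trigger /ʁ/ (uvular).
Changing only its place to uvular gives [ɴ] — the voiced uvular nasal.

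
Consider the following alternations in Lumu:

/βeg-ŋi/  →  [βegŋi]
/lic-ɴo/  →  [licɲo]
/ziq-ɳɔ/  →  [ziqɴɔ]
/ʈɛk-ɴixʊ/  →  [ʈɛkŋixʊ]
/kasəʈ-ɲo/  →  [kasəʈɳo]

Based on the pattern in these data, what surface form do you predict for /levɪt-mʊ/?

The data show progressive place assimilation: /ɴ/ → [ɲ] after /c/; /ɳ/ → [ɴ] after /q/; /ɴ/ → [ŋ] after /k/; /ɲ/ → [ɳ] after /ʈ/. In each pair only place changes, matching the preceding consonant, while manner and voice stay constant.
Nothing changes in [βegŋi]: there the adjacent consonants already agree in place (/ŋ/ and /g/ are both velar), so this form is consistent with the same rule.
/m/ is a voiced bilabial nasal. The preceding trigger /t/ is alveolar, so /m/ must become alveolar as well.
A voiced alveolar nasal is [n], so the surface segment is [n].

[levɪtnʊ]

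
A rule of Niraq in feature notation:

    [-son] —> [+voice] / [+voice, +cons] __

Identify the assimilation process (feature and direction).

The target ([-son], obstruents) acquires [+voice] next to a voiced consonant ([+voice, +cons]) — it takes on the voicing of its neighbour, so the feature that spreads is voicing.
Since the environment is written before the underscore, the trigger precedes the target; the direction is progressive.

progressive voicing assimilation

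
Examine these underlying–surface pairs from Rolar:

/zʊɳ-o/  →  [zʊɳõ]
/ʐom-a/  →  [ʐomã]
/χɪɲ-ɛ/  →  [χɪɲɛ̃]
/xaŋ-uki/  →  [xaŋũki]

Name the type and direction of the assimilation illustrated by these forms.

The vowel /o/ surfaces as nasalised [õ] next to the preceding nasal /ɳ/ — it has acquired the [+nasal] feature of its neighbour.
Likewise in the remaining data: /a/ → [ã] after /m/; /ɛ/ → [ɛ̃] after /ɲ/; /u/ → [ũ] after /ŋ/ — each time a vowel is nasalised next to a preceding nasal.
Because the conditioning nasal is to the left of the vowel that changes, the process is progressive (perseverative).

progressive nasality assimilation (vowel nasalisation)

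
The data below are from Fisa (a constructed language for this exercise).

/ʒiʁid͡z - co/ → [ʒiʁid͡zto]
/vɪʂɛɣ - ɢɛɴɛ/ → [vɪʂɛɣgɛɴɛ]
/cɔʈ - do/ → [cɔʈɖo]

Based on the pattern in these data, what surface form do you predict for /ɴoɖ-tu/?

[ɴoɖʈu]

The data show progressive place assimilation: /c/ → [t] after /d͡z/; /ɢ/ → [g] after /ɣ/; /d/ → [ɖ] after /ʈ/. In each pair only place changes, matching the preceding consonant, while manner and voice stay constant.
The rule targets /t/ (voiceless alveolar stop), which sits after the trigger /ɖ/ (retroflex).
Changing only its place to retroflex gives [ʈ] — the voiceless retroflex stop.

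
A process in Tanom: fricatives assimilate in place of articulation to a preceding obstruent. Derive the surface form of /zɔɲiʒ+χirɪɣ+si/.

[zɔɲiʒʃirɪɣxi]

/χ/ is a voiceless uvular fricative. The preceding trigger /ʒ/ is postalveolar, so /χ/ must become postalveolar as well.
Changing only its place to postalveolar gives [ʃ] — the voiceless postalveolar fricative.
The same rule applies at the second boundary: /s/ → [x] next to /ɣ/.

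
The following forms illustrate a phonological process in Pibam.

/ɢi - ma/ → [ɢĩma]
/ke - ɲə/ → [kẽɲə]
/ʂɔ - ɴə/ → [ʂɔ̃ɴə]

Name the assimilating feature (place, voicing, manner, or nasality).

The vowel /i/ surfaces as nasalised [ĩ] next to the following nasal /m/ — it has acquired the [+nasal] feature of its neighbour.
Likewise in the remaining data: /e/ → [ẽ] before /ɲ/; /ɔ/ → [ɔ̃] before /ɴ/ — each time a vowel is nasalised next to a following nasal.

nasality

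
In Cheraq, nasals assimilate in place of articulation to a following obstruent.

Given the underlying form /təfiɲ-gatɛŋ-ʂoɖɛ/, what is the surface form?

[təfiŋgatɛɳʂoɖɛ]

The rule targets /ɲ/ (voiced palatal nasal), which sits before the trigger /g/ (velar).
A voiced velar nasal is [ŋ], so the surface segment is [ŋ].
At the second juncture, /ŋ/ likewise becomes [ɳ] adjacent to /ʂ/.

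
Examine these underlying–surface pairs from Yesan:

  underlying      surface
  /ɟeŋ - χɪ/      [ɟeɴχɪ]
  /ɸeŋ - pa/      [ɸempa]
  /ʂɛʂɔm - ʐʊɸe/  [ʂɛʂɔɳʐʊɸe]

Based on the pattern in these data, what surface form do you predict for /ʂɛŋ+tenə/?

The data show regressive place assimilation: /ŋ/ → [ɴ] before /χ/; /ŋ/ → [m] before /p/; /m/ → [ɳ] before /ʐ/. In each pair only place changes, matching the following consonant, while manner and voice stay constant.
The rule targets /ŋ/ (voiced velar nasal), which sits before the trigger /t/ (alveolar).
Changing only its place to alveolar gives [n] — the voiced alveolar nasal.

[ʂɛntenə]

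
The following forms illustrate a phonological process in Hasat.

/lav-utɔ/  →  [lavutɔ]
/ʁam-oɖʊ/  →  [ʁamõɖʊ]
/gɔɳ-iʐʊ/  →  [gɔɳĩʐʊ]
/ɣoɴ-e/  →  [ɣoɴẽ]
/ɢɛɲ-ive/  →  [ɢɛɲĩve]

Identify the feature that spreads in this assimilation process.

The vowel /o/ surfaces as nasalised [õ] next to the preceding nasal /m/ — it has acquired the [+nasal] feature of its neighbour.
Likewise in the remaining data: /i/ → [ĩ] after /ɳ/; /e/ → [ẽ] after /ɴ/; /i/ → [ĩ] after /ɲ/ — each time a vowel is nasalised next to a preceding nasal.
No change occurs in [lavutɔ] because the vowel at the boundary is adjacent to an oral consonant, not a nasal (/u/ next to /v/).

nasality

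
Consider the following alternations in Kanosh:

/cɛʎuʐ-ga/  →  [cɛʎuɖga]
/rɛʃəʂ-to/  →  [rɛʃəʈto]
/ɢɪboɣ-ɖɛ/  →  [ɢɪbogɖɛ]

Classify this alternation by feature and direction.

The segment that alternates is /ʐ/, which surfaces as [ɖ] when adjacent to /g/.
The change fricative → stop matches the manner of the following /g/, identifying this as manner assimilation.
Place and voice are unchanged, so the assimilation is partial, not total.
The same holds elsewhere in the data: /ʂ/ → [ʈ] before /t/ (fricative → stop, matching a stop); /ɣ/ → [g] before /ɖ/ (fricative → stop, matching a stop) — only manner changes, and always toward the following segment.
Since the segment that changes precedes the conditioning segment, the assimilation is regressive.

regressive manner assimilation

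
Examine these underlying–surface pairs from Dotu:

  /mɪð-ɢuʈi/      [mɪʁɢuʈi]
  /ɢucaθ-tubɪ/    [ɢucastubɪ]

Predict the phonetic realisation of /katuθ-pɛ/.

The data show regressive place assimilation: /ð/ → [ʁ] before /ɢ/; /θ/ → [s] before /t/. In each pair only place changes, matching the following consonant, while manner and voice stay constant.
The rule targets /θ/ (voiceless dental fricative), which sits before the trigger /p/ (bilabial).
The voiceless bilabial fricative is [ɸ], so /θ/ → [ɸ].

[katuɸpɛ]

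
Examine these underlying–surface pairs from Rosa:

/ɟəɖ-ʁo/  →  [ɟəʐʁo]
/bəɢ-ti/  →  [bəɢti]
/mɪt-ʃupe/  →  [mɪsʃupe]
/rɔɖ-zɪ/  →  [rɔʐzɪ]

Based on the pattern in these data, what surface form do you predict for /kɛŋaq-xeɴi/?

The data show regressive manner assimilation: /ɖ/ → [ʐ] before /ʁ/; /t/ → [s] before /ʃ/; /ɖ/ → [ʐ] before /z/. In each pair only manner changes, matching the following consonant, while place and voice stay constant.
No alternation appears in [bəɢti]: there the adjacent consonants already agree in manner (/ɢ/ and /t/ are both stops), so this form is consistent with the same rule.
The rule targets /q/ (voiceless uvular stop), which sits before the trigger /x/ (fricative).
The voiceless uvular fricative is [χ], so /q/ → [χ].

[kɛŋaχxeɴi]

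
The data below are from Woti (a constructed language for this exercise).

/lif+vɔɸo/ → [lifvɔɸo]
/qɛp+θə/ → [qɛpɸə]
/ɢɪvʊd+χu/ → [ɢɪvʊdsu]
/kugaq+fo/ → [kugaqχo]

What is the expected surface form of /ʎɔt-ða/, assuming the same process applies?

[ʎɔtza]

The data show progressive place assimilation: /θ/ → [ɸ] after /p/; /χ/ → [s] after /d/; /f/ → [χ] after /q/. In each pair only place changes, matching the preceding consonant, while manner and voice stay constant.
Nothing changes in [lifvɔɸo]: there the adjacent consonants already agree in place (/v/ and /f/ are both labiodental), so this form is consistent with the same rule.
/ð/ is a voiced dental fricative. The preceding trigger /t/ is alveolar, so /ð/ must become alveolar as well.
A voiced alveolar fricative is [z], so the surface segment is [z].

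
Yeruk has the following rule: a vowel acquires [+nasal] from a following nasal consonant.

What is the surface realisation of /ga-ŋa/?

The vowel /a/ is adjacent to the following nasal /ŋ/, so it acquires [+nasal] and surfaces as [ã].

[gãŋa]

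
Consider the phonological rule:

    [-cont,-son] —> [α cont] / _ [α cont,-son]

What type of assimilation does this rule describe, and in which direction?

regressive manner assimilation

The shared variable α links the value of [cont] on the target to that of the neighbouring obstruent. [cont] distinguishes stops from fricatives — a manner-of-articulation feature — so this is manner assimilation.
The conditioning segment sits to the right of the focus bar, meaning the trigger follows the segment that changes — regressive assimilation.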